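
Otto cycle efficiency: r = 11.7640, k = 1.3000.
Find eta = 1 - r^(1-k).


r^(k-1) = 2.0949
eta = 1 - 1/2.0949 = 0.5227 = 52.2654%

52.2654%


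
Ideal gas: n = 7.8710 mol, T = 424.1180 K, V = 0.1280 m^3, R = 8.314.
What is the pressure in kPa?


P = nRT/V = 7.8710 * 8.314 * 424.1180 / 0.1280
= 27754.0673 / 0.1280 = 216828.6509 Pa = 216.8287 kPa

216.8287 kPa


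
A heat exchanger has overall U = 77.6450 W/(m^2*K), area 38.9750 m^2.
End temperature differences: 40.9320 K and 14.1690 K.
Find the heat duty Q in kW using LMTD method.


LMTD = 25.2277 K
Q = 77.6450 * 38.9750 * 25.2277 = 76344.5622 W = 76.3446 kW

76.3446 kW


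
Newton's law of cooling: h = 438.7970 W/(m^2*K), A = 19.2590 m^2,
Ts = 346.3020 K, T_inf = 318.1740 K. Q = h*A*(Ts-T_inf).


dT = 28.1280 K
Q = 438.7970 * 19.2590 * 28.1280 = 237703.8611 W

237703.8611 W


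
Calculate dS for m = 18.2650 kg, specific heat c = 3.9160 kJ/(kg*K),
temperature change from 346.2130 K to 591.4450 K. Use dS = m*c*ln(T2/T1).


T2/T1 = 1.7083
ln(T2/T1) = 0.5355
dS = 18.2650 * 3.9160 * 0.5355 = 38.3031 kJ/K

38.3031 kJ/K


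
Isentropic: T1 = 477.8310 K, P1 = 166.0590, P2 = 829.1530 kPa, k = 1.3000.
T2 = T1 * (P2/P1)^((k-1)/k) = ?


(k-1)/k = 0.2308
(P2/P1)^exp = 1.4493
T2 = 477.8310 * 1.4493 = 692.5277 K

692.5277 K


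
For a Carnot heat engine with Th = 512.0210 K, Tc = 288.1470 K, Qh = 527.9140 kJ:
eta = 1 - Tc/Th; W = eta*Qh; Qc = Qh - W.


eta = 1 - 288.1470/512.0210 = 0.4372
W = 0.4372 * 527.9140 = 230.8230 kJ
Qc = 527.9140 - 230.8230 = 297.0910 kJ

eta = 43.7236%, W = 230.8230 kJ, Qc = 297.0910 kJ


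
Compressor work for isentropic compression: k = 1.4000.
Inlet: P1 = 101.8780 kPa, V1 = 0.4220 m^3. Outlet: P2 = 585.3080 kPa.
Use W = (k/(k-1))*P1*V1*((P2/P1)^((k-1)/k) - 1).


(k-1)/k = 0.2857
(P2/P1)^exp = 1.6479
W = 3.5000 * 101.8780 * 0.4220 * (1.6479 - 1) = 97.4995 kJ

97.4995 kJ


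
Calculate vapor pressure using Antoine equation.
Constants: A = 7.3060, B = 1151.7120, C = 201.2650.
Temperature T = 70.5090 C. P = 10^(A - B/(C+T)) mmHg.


C+T = 271.7740
B/(C+T) = 4.2378
log10(P) = 7.3060 - 4.2378 = 3.0682
P = 10^3.0682 = 1170.1556 mmHg

1170.1556 mmHg


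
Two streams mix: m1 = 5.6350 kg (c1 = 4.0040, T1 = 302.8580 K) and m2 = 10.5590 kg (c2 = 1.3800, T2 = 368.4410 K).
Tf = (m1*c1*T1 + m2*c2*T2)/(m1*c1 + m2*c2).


num = 12201.9543
den = 37.1340
Tf = 328.5929 K

328.5929 K


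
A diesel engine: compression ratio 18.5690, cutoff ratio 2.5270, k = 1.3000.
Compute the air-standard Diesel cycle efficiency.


r^(k-1) = 2.4024
rc^k = 3.3372
eta = 0.5099 = 50.9901%

50.9901%


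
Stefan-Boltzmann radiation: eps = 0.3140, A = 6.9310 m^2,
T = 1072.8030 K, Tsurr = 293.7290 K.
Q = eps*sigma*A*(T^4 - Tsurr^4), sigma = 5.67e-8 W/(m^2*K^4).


T^4 = 1.3246e+12
Tsurr^4 = 7.4437e+09
Q = 0.3140 * 5.67e-8 * 6.9310 * 1.3171e+12 = 162532.8188 W

162532.8188 W


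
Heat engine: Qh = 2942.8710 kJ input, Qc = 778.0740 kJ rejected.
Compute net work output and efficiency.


W = 2942.8710 - 778.0740 = 2164.7970 kJ
eta = 2164.7970 / 2942.8710 = 0.7356 = 73.5607%

W = 2164.7970 kJ, eta = 73.5607%


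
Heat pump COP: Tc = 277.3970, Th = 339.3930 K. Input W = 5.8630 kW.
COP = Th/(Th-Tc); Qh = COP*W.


COP = 339.3930 / 61.9960 = 5.4744
Qh = 5.4744 * 5.8630 = 32.0966 kW

COP = 5.4744, Qh = 32.0966 kW


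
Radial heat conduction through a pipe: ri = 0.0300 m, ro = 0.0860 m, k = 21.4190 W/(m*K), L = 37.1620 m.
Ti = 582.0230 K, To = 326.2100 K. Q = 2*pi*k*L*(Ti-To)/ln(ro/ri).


dT = 255.8130 K
ln(ro/ri) = 1.0531
Q = 2*pi*21.4190*37.1620*255.8130 / 1.0531 = 1214816.1368 W

1214816.1368 W


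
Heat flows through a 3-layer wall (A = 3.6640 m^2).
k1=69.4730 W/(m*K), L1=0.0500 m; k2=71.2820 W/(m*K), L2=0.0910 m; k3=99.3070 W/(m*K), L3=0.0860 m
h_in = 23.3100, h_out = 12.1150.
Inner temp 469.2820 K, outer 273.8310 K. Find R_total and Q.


R_conv_in = 1/(23.3100*3.6640) = 0.0117
R_1 = 0.0500/(69.4730*3.6640) = 0.0002
R_2 = 0.0910/(71.2820*3.6640) = 0.0003
R_3 = 0.0860/(99.3070*3.6640) = 0.0002
R_conv_out = 1/(12.1150*3.6640) = 0.0225
R_total = 0.0350 K/W
Q = 195.4510 / 0.0350 = 5581.4996 W

R_total = 0.0350 K/W, Q = 5581.4996 W


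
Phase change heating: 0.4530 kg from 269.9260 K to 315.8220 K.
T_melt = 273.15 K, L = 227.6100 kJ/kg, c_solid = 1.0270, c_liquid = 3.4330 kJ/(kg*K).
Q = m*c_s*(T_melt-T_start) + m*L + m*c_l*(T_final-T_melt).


Q1 (sensible, solid) = 0.4530 * 1.0270 * 3.2240 = 1.4999 kJ
Q2 (latent) = 0.4530 * 227.6100 = 103.1073 kJ
Q3 (sensible, liquid) = 0.4530 * 3.4330 * 42.6720 = 66.3613 kJ
Q_total = 170.9686 kJ

170.9686 kJ


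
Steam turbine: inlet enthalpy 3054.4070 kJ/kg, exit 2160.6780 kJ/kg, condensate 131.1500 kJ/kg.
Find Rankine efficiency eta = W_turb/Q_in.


W = 893.7290 kJ/kg
Q_in = 2923.2570 kJ/kg
eta = 0.3057 = 30.5731%

eta = 30.5731%


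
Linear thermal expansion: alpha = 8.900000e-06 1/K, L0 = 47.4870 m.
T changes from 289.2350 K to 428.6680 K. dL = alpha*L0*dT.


dT = 139.4330 K
dL = 8.900000e-06 * 47.4870 * 139.4330 = 0.058929 m
L_final = 47.545929 m

dL = 0.058929 m


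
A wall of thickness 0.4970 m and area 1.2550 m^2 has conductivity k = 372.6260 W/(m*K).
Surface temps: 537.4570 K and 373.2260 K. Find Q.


dT = 164.2310 K
Q = 372.6260 * 1.2550 * 164.2310 / 0.4970 = 154531.0050 W

154531.0050 W


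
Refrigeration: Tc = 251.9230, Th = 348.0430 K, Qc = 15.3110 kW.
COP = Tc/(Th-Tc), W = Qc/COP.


COP = 251.9230 / 96.1200 = 2.6209
W = 15.3110 / 2.6209 = 5.8418 kW

COP = 2.6209, W = 5.8418 kW


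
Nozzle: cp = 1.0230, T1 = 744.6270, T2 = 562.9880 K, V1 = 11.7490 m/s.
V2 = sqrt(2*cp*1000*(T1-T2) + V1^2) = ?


dT = 181.6390 K
2*cp*1000*dT = 371633.3940
V1^2 = 138.0390
V2 = sqrt(371771.4330) = 609.7306 m/s

609.7306 m/s


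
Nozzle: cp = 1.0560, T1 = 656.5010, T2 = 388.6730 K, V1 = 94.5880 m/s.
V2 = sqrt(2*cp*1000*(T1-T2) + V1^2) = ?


dT = 267.8280 K
2*cp*1000*dT = 565652.7360
V1^2 = 8946.8897
V2 = sqrt(574599.6257) = 758.0235 m/s

758.0235 m/s


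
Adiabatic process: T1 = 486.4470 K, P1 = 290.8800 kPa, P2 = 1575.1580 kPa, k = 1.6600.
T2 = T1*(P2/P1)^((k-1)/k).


(k-1)/k = 0.3976
(P2/P1)^exp = 1.9574
T2 = 486.4470 * 1.9574 = 952.1643 K

952.1643 K


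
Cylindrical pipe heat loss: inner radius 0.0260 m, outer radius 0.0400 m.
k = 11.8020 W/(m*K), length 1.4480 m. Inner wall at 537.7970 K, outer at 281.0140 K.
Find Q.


dT = 256.7830 K
ln(ro/ri) = 0.4308
Q = 2*pi*11.8020*1.4480*256.7830 / 0.4308 = 64004.6957 W

64004.6957 W


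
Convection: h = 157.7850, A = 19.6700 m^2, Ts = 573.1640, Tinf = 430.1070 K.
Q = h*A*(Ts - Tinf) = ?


dT = 143.0570 K
Q = 157.7850 * 19.6700 * 143.0570 = 443996.1328 W

443996.1328 W


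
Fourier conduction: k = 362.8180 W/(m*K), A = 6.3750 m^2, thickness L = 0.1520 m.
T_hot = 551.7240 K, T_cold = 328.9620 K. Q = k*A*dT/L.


dT = 222.7620 K
Q = 362.8180 * 6.3750 * 222.7620 / 0.1520 = 3389741.1424 W

3389741.1424 W


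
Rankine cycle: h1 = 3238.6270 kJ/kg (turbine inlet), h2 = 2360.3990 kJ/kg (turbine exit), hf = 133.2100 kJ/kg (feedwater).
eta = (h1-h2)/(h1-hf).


W = 878.2280 kJ/kg
Q_in = 3105.4170 kJ/kg
eta = 0.2828 = 28.2805%

eta = 28.2805%


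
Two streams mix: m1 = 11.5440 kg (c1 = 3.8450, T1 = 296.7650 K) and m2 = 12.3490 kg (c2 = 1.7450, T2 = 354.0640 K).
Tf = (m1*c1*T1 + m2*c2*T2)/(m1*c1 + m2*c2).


num = 20802.1400
den = 65.9357
Tf = 315.4914 K

315.4914 K


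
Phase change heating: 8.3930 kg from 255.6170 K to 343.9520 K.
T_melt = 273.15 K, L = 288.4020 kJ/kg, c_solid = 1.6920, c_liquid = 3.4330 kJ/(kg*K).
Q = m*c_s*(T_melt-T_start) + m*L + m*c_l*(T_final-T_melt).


Q1 (sensible, solid) = 8.3930 * 1.6920 * 17.5330 = 248.9854 kJ
Q2 (latent) = 8.3930 * 288.4020 = 2420.5580 kJ
Q3 (sensible, liquid) = 8.3930 * 3.4330 * 70.8020 = 2040.0300 kJ
Q_total = 4709.5733 kJ

4709.5733 kJ


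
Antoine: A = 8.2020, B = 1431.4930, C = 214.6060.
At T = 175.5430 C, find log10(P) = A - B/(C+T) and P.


C+T = 390.1490
B/(C+T) = 3.6691
log10(P) = 8.2020 - 3.6691 = 4.5329
P = 10^4.5329 = 34111.9786 mmHg

34111.9786 mmHg


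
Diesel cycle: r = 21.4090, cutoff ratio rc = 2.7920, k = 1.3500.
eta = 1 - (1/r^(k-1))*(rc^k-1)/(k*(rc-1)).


r^(k-1) = 2.9222
rc^k = 3.9993
eta = 0.5757 = 57.5730%

57.5730%


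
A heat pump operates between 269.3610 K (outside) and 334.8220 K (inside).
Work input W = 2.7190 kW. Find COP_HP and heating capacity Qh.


COP = 334.8220 / 65.4610 = 5.1148
Qh = 5.1148 * 2.7190 = 13.9072 kW

COP = 5.1148, Qh = 13.9072 kW


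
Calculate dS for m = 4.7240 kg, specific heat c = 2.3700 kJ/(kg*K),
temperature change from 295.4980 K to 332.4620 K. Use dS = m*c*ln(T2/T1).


T2/T1 = 1.1251
ln(T2/T1) = 0.1179
dS = 4.7240 * 2.3700 * 0.1179 = 1.3196 kJ/K

1.3196 kJ/K


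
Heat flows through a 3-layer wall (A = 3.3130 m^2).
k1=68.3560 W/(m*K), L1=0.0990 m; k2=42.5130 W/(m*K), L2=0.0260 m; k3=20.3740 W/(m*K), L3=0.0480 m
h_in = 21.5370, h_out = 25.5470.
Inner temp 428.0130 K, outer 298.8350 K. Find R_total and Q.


R_conv_in = 1/(21.5370*3.3130) = 0.0140
R_1 = 0.0990/(68.3560*3.3130) = 0.0004
R_2 = 0.0260/(42.5130*3.3130) = 0.0002
R_3 = 0.0480/(20.3740*3.3130) = 0.0007
R_conv_out = 1/(25.5470*3.3130) = 0.0118
R_total = 0.0272 K/W
Q = 129.1780 / 0.0272 = 4755.6569 W

R_total = 0.0272 K/W, Q = 4755.6569 W


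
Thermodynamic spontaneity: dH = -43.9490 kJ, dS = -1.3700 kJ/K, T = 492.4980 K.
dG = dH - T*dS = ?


T*dS = 492.4980 * -1.3700 = -674.7223 kJ
dG = -43.9490 + 674.7223 = 630.7733 kJ (non-spontaneous)

dG = 630.7733 kJ, non-spontaneous


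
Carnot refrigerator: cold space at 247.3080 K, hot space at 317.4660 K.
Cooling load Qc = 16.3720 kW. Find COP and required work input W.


COP = 247.3080 / 70.1580 = 3.5250
W = 16.3720 / 3.5250 = 4.6445 kW

COP = 3.5250, W = 4.6445 kW


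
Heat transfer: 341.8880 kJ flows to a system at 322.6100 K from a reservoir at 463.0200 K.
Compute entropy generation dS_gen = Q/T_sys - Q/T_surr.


dS_sys = 341.8880/322.6100 = 1.0598 kJ/K
dS_surr = -341.8880/463.0200 = -0.7384 kJ/K
dS_gen = 1.0598 - 0.7384 = 0.3214 kJ/K (irreversible)

dS_gen = 0.3214 kJ/K, irreversible


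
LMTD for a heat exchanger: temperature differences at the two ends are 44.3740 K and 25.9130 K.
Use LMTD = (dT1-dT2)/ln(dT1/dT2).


dT1/dT2 = 1.7124
ln(dT1/dT2) = 0.5379
LMTD = 18.4610 / 0.5379 = 34.3199 K

34.3199 K


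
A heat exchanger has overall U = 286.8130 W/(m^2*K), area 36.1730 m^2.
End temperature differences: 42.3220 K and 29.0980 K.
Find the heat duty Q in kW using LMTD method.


LMTD = 35.2981 K
Q = 286.8130 * 36.1730 * 35.2981 = 366213.9098 W = 366.2139 kW

366.2139 kW


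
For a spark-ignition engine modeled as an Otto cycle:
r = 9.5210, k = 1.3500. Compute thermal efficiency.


r^(k-1) = 2.2006
eta = 1 - 1/2.2006 = 0.5456 = 54.5576%

54.5576%


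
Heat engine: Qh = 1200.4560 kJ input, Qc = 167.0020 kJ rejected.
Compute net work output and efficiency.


W = 1200.4560 - 167.0020 = 1033.4540 kJ
eta = 1033.4540 / 1200.4560 = 0.8609 = 86.0885%

W = 1033.4540 kJ, eta = 86.0885%


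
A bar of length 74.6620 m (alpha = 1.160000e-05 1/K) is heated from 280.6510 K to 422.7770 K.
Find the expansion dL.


dT = 142.1260 K
dL = 1.160000e-05 * 74.6620 * 142.1260 = 0.123092 m
L_final = 74.785092 m

dL = 0.123092 m


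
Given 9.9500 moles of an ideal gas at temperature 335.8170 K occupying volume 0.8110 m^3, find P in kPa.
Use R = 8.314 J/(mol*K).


P = nRT/V = 9.9500 * 8.314 * 335.8170 / 0.8110
= 27780.2263 / 0.8110 = 34254.2864 Pa = 34.2543 kPa

34.2543 kPa


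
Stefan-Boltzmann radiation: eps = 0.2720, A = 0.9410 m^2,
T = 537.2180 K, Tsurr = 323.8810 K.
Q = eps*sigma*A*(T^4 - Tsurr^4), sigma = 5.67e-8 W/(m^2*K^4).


T^4 = 8.3292e+10
Tsurr^4 = 1.1004e+10
Q = 0.2720 * 5.67e-8 * 0.9410 * 7.2288e+10 = 1049.0783 W

1049.0783 W


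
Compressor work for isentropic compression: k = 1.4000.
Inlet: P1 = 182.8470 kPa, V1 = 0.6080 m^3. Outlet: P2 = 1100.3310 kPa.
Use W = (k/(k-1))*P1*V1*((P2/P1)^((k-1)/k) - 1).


(k-1)/k = 0.2857
(P2/P1)^exp = 1.6699
W = 3.5000 * 182.8470 * 0.6080 * (1.6699 - 1) = 260.6651 kJ

260.6651 kJ


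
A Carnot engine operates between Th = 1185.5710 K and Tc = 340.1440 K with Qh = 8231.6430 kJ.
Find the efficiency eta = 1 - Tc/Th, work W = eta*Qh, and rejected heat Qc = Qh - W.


eta = 1 - 340.1440/1185.5710 = 0.7131
W = 0.7131 * 8231.6430 = 5869.9591 kJ
Qc = 8231.6430 - 5869.9591 = 2361.6839 kJ

eta = 71.3097%, W = 5869.9591 kJ, Qc = 2361.6839 kJ


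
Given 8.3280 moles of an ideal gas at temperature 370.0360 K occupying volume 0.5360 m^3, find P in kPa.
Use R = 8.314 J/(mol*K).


P = nRT/V = 8.3280 * 8.314 * 370.0360 / 0.5360
= 25620.9196 / 0.5360 = 47800.2232 Pa = 47.8002 kPa

47.8002 kPa


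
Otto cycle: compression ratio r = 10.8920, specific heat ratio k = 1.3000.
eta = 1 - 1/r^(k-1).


r^(k-1) = 2.0471
eta = 1 - 1/2.0471 = 0.5115 = 51.1496%

51.1496%


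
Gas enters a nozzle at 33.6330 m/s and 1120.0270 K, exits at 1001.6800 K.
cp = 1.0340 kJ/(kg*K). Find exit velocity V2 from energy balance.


dT = 118.3470 K
2*cp*1000*dT = 244741.5960
V1^2 = 1131.1787
V2 = sqrt(245872.7747) = 495.8556 m/s

495.8556 m/s


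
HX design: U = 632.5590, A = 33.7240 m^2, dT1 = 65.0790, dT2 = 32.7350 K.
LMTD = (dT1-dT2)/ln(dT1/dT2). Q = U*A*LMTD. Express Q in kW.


LMTD = 47.0693 K
Q = 632.5590 * 33.7240 * 47.0693 = 1004101.9859 W = 1004.1020 kW

1004.1020 kW


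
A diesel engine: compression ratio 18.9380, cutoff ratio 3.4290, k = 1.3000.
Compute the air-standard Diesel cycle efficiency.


r^(k-1) = 2.4166
rc^k = 4.9627
eta = 0.4807 = 48.0698%

48.0698%


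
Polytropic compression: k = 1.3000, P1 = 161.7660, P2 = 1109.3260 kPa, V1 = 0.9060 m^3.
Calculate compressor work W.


(k-1)/k = 0.2308
(P2/P1)^exp = 1.5594
W = 4.3333 * 161.7660 * 0.9060 * (1.5594 - 1) = 355.2831 kJ

355.2831 kJ


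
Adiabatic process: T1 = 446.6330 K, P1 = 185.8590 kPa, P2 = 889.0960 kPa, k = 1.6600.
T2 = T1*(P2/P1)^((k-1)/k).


(k-1)/k = 0.3976
(P2/P1)^exp = 1.8632
T2 = 446.6330 * 1.8632 = 832.1830 K

832.1830 K


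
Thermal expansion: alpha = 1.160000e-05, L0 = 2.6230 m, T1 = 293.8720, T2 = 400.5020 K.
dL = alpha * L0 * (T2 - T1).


dT = 106.6300 K
dL = 1.160000e-05 * 2.6230 * 106.6300 = 0.003244 m
L_final = 2.626244 m

dL = 0.003244 m


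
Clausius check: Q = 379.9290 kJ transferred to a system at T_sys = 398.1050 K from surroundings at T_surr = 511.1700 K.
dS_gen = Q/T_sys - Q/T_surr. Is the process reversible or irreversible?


dS_sys = 379.9290/398.1050 = 0.9543 kJ/K
dS_surr = -379.9290/511.1700 = -0.7433 kJ/K
dS_gen = 0.9543 - 0.7433 = 0.2111 kJ/K (irreversible)

dS_gen = 0.2111 kJ/K, irreversible


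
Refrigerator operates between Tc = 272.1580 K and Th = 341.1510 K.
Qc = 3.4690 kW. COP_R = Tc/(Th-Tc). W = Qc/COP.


COP = 272.1580 / 68.9930 = 3.9447
W = 3.4690 / 3.9447 = 0.8794 kW

COP = 3.9447, W = 0.8794 kW


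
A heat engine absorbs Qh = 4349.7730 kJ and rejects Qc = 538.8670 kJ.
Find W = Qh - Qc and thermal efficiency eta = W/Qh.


W = 4349.7730 - 538.8670 = 3810.9060 kJ
eta = 3810.9060 / 4349.7730 = 0.8761 = 87.6116%

W = 3810.9060 kJ, eta = 87.6116%


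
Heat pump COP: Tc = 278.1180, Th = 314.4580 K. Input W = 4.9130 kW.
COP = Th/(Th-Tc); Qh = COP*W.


COP = 314.4580 / 36.3400 = 8.6532
Qh = 8.6532 * 4.9130 = 42.5133 kW

COP = 8.6532, Qh = 42.5133 kW


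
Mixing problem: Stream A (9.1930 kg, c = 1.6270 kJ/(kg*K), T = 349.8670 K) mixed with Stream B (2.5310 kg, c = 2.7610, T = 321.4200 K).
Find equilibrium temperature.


num = 7479.0768
den = 21.9451
Tf = 340.8085 K

340.8085 K


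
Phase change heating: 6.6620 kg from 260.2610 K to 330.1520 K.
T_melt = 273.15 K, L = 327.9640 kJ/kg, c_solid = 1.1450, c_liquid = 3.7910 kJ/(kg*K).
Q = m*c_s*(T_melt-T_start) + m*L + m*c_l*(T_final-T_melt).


Q1 (sensible, solid) = 6.6620 * 1.1450 * 12.8890 = 98.3172 kJ
Q2 (latent) = 6.6620 * 327.9640 = 2184.8962 kJ
Q3 (sensible, liquid) = 6.6620 * 3.7910 * 57.0020 = 1439.6221 kJ
Q_total = 3722.8354 kJ

3722.8354 kJ


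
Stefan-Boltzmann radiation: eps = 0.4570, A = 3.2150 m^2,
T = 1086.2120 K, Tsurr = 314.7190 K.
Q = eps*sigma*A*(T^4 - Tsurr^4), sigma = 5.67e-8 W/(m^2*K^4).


T^4 = 1.3921e+12
Tsurr^4 = 9.8105e+09
Q = 0.4570 * 5.67e-8 * 3.2150 * 1.3823e+12 = 115150.8391 W

115150.8391 W


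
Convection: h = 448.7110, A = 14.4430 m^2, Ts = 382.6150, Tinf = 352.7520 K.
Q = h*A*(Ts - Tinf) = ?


dT = 29.8630 K
Q = 448.7110 * 14.4430 * 29.8630 = 193534.1288 W

193534.1288 W


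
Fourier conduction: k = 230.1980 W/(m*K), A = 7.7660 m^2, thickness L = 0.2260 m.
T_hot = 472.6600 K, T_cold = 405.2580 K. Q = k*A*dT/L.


dT = 67.4020 K
Q = 230.1980 * 7.7660 * 67.4020 / 0.2260 = 533167.0188 W

533167.0188 W


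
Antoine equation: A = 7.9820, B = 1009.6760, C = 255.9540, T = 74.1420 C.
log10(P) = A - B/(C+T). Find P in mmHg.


C+T = 330.0960
B/(C+T) = 3.0587
log10(P) = 7.9820 - 3.0587 = 4.9233
P = 10^4.9233 = 83804.1588 mmHg

83804.1588 mmHg


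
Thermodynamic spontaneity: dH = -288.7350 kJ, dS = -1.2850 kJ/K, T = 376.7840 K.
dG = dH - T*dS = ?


T*dS = 376.7840 * -1.2850 = -484.1674 kJ
dG = -288.7350 + 484.1674 = 195.4324 kJ (non-spontaneous)

dG = 195.4324 kJ, non-spontaneous


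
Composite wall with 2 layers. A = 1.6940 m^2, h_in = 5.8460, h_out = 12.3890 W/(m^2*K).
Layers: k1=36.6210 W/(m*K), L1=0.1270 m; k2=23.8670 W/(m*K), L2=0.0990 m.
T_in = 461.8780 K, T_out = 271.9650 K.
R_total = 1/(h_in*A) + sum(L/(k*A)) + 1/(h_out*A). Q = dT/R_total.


R_conv_in = 1/(5.8460*1.6940) = 0.1010
R_1 = 0.1270/(36.6210*1.6940) = 0.0020
R_2 = 0.0990/(23.8670*1.6940) = 0.0024
R_conv_out = 1/(12.3890*1.6940) = 0.0476
R_total = 0.1531 K/W
Q = 189.9130 / 0.1531 = 1240.2669 W

R_total = 0.1531 K/W, Q = 1240.2669 W


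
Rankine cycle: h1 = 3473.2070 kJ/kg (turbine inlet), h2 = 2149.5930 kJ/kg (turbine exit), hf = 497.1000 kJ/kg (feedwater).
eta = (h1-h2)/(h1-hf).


W = 1323.6140 kJ/kg
Q_in = 2976.1070 kJ/kg
eta = 0.4447 = 44.4747%

eta = 44.4747%


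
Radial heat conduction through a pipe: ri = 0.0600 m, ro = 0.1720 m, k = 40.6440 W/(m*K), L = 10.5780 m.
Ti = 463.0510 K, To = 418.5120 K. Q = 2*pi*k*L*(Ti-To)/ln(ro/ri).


dT = 44.5390 K
ln(ro/ri) = 1.0531
Q = 2*pi*40.6440*10.5780*44.5390 / 1.0531 = 114243.1420 W

114243.1420 W


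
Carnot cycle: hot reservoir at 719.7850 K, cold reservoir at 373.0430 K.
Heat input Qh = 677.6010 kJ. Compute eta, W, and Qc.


eta = 1 - 373.0430/719.7850 = 0.4817
W = 0.4817 * 677.6010 = 326.4207 kJ
Qc = 677.6010 - 326.4207 = 351.1803 kJ

eta = 48.1730%, W = 326.4207 kJ, Qc = 351.1803 kJ


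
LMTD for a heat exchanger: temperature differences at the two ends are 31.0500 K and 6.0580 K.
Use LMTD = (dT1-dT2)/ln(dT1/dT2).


dT1/dT2 = 5.1255
ln(dT1/dT2) = 1.6342
LMTD = 24.9920 / 1.6342 = 15.2929 K

15.2929 K


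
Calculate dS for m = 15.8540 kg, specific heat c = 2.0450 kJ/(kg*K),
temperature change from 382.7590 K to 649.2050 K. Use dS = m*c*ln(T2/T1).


T2/T1 = 1.6961
ln(T2/T1) = 0.5283
dS = 15.8540 * 2.0450 * 0.5283 = 17.1296 kJ/K

17.1296 kJ/K


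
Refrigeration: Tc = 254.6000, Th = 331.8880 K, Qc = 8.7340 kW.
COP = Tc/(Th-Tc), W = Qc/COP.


COP = 254.6000 / 77.2880 = 3.2942
W = 8.7340 / 3.2942 = 2.6513 kW

COP = 3.2942, W = 2.6513 kW


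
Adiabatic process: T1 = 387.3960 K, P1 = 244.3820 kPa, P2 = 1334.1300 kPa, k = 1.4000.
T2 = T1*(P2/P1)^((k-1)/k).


(k-1)/k = 0.2857
(P2/P1)^exp = 1.6241
T2 = 387.3960 * 1.6241 = 629.1633 K

629.1633 K


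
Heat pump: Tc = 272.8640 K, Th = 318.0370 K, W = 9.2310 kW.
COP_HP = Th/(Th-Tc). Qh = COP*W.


COP = 318.0370 / 45.1730 = 7.0404
Qh = 7.0404 * 9.2310 = 64.9901 kW

COP = 7.0404, Qh = 64.9901 kW


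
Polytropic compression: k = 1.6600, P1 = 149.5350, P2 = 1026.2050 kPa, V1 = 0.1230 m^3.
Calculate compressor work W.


(k-1)/k = 0.3976
(P2/P1)^exp = 2.1507
W = 2.5152 * 149.5350 * 0.1230 * (2.1507 - 1) = 53.2324 kJ

53.2324 kJ


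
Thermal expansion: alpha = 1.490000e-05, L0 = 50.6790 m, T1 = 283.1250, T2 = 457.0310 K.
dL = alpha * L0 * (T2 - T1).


dT = 173.9060 K
dL = 1.490000e-05 * 50.6790 * 173.9060 = 0.131319 m
L_final = 50.810319 m

dL = 0.131319 m


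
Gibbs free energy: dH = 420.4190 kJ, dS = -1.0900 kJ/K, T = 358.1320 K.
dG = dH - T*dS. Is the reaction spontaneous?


T*dS = 358.1320 * -1.0900 = -390.3639 kJ
dG = 420.4190 + 390.3639 = 810.7829 kJ (non-spontaneous)

dG = 810.7829 kJ, non-spontaneous


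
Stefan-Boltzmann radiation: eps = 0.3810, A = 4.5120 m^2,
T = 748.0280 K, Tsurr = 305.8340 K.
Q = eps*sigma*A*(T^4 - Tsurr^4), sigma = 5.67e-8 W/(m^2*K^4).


T^4 = 3.1309e+11
Tsurr^4 = 8.7487e+09
Q = 0.3810 * 5.67e-8 * 4.5120 * 3.0434e+11 = 29664.7243 W

29664.7243 W


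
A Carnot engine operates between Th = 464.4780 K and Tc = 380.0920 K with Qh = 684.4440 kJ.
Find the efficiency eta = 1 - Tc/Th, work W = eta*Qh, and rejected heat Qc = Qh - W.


eta = 1 - 380.0920/464.4780 = 0.1817
W = 0.1817 * 684.4440 = 124.3493 kJ
Qc = 684.4440 - 124.3493 = 560.0947 kJ

eta = 18.1679%, W = 124.3493 kJ, Qc = 560.0947 kJ


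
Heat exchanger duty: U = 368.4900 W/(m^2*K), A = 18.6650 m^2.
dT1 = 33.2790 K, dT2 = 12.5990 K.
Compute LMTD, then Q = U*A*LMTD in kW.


LMTD = 21.2909 K
Q = 368.4900 * 18.6650 * 21.2909 = 146435.6327 W = 146.4356 kW

146.4356 kW


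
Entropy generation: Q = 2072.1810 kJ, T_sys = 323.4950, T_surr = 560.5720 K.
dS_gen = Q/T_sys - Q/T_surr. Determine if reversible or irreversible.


dS_sys = 2072.1810/323.4950 = 6.4056 kJ/K
dS_surr = -2072.1810/560.5720 = -3.6965 kJ/K
dS_gen = 6.4056 - 3.6965 = 2.7091 kJ/K (irreversible)

dS_gen = 2.7091 kJ/K, irreversible


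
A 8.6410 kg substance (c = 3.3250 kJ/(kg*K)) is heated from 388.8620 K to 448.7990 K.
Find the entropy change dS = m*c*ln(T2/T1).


T2/T1 = 1.1541
ln(T2/T1) = 0.1434
dS = 8.6410 * 3.3250 * 0.1434 = 4.1187 kJ/K

4.1187 kJ/K


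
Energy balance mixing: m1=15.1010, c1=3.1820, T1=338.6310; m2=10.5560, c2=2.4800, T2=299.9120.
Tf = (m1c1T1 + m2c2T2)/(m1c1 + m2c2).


num = 24123.0478
den = 74.2303
Tf = 324.9759 K

324.9759 K


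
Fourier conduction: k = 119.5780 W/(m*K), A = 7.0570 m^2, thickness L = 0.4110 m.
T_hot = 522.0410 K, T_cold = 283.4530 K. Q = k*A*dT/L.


dT = 238.5880 K
Q = 119.5780 * 7.0570 * 238.5880 / 0.4110 = 489866.9926 W

489866.9926 W


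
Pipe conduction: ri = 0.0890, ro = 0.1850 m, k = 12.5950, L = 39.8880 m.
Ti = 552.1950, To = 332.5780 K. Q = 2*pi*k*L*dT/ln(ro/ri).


dT = 219.6170 K
ln(ro/ri) = 0.7317
Q = 2*pi*12.5950*39.8880*219.6170 / 0.7317 = 947418.0480 W

947418.0480 W


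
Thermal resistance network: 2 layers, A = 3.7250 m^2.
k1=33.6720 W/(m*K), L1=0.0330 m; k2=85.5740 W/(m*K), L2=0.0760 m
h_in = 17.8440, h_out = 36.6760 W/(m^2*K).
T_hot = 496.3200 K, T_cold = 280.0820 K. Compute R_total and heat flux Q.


R_conv_in = 1/(17.8440*3.7250) = 0.0150
R_1 = 0.0330/(33.6720*3.7250) = 0.0003
R_2 = 0.0760/(85.5740*3.7250) = 0.0002
R_conv_out = 1/(36.6760*3.7250) = 0.0073
R_total = 0.0229 K/W
Q = 216.2380 / 0.0229 = 9456.8206 W

R_total = 0.0229 K/W, Q = 9456.8206 W


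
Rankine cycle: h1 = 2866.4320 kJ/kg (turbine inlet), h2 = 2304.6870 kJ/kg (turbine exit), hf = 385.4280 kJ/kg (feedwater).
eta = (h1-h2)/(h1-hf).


W = 561.7450 kJ/kg
Q_in = 2481.0040 kJ/kg
eta = 0.2264 = 22.6418%

eta = 22.6418%


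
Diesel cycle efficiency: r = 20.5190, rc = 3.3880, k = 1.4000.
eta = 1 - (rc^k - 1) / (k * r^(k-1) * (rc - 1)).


r^(k-1) = 3.3486
rc^k = 5.5198
eta = 0.5963 = 59.6270%

59.6270%


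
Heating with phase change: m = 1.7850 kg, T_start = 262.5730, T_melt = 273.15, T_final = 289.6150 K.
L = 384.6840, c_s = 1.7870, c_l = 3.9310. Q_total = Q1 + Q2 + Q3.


Q1 (sensible, solid) = 1.7850 * 1.7870 * 10.5770 = 33.7385 kJ
Q2 (latent) = 1.7850 * 384.6840 = 686.6609 kJ
Q3 (sensible, liquid) = 1.7850 * 3.9310 * 16.4650 = 115.5322 kJ
Q_total = 835.9316 kJ

835.9316 kJ


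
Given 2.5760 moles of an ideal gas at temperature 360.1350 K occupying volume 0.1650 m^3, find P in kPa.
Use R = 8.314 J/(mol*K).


P = nRT/V = 2.5760 * 8.314 * 360.1350 / 0.1650
= 7712.9623 / 0.1650 = 46745.2262 Pa = 46.7452 kPa

46.7452 kPa


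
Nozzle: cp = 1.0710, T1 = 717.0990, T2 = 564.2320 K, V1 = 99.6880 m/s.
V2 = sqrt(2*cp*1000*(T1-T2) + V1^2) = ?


dT = 152.8670 K
2*cp*1000*dT = 327441.1140
V1^2 = 9937.6973
V2 = sqrt(337378.8113) = 580.8432 m/s

580.8432 m/s


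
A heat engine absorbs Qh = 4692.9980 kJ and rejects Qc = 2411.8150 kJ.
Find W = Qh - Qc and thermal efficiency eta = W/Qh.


W = 4692.9980 - 2411.8150 = 2281.1830 kJ
eta = 2281.1830 / 4692.9980 = 0.4861 = 48.6082%

W = 2281.1830 kJ, eta = 48.6082%


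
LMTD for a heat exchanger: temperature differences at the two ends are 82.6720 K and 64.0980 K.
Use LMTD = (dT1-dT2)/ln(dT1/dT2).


dT1/dT2 = 1.2898
ln(dT1/dT2) = 0.2545
LMTD = 18.5740 / 0.2545 = 72.9916 K

72.9916 K


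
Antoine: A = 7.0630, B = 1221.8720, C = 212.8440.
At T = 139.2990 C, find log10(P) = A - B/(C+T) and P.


C+T = 352.1430
B/(C+T) = 3.4698
log10(P) = 7.0630 - 3.4698 = 3.5932
P = 10^3.5932 = 3919.0639 mmHg

3919.0639 mmHg


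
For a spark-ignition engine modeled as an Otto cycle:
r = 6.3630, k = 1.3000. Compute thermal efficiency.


r^(k-1) = 1.7422
eta = 1 - 1/1.7422 = 0.4260 = 42.6014%

42.6014%


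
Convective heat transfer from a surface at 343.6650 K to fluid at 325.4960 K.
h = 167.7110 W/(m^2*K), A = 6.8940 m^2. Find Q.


dT = 18.1690 K
Q = 167.7110 * 6.8940 * 18.1690 = 21006.9912 W

21006.9912 W


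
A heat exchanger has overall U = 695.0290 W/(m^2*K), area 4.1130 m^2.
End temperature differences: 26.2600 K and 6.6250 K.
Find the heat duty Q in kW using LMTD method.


LMTD = 14.2572 K
Q = 695.0290 * 4.1130 * 14.2572 = 40756.4765 W = 40.7565 kW

40.7565 kW


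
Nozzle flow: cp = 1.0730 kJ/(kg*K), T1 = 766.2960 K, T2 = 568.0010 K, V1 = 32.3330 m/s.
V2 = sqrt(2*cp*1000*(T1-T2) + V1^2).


dT = 198.2950 K
2*cp*1000*dT = 425541.0700
V1^2 = 1045.4229
V2 = sqrt(426586.4929) = 653.1359 m/s

653.1359 m/s


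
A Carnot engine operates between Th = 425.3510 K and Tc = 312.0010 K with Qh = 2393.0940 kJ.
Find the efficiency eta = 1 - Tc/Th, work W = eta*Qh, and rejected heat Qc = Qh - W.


eta = 1 - 312.0010/425.3510 = 0.2665
W = 0.2665 * 2393.0940 = 637.7256 kJ
Qc = 2393.0940 - 637.7256 = 1755.3684 kJ

eta = 26.6486%, W = 637.7256 kJ, Qc = 1755.3684 kJ


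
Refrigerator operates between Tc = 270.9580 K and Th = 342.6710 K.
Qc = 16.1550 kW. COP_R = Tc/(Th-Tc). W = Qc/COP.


COP = 270.9580 / 71.7130 = 3.7784
W = 16.1550 / 3.7784 = 4.2757 kW

COP = 3.7784, W = 4.2757 kW


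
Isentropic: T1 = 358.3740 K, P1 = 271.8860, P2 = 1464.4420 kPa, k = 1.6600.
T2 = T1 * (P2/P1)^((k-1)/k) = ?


(k-1)/k = 0.3976
(P2/P1)^exp = 1.9532
T2 = 358.3740 * 1.9532 = 699.9846 K

699.9846 K


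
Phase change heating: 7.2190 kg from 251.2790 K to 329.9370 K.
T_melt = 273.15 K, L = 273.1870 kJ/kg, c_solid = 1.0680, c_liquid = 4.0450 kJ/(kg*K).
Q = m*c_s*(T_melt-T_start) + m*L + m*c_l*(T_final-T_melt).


Q1 (sensible, solid) = 7.2190 * 1.0680 * 21.8710 = 168.6230 kJ
Q2 (latent) = 7.2190 * 273.1870 = 1972.1370 kJ
Q3 (sensible, liquid) = 7.2190 * 4.0450 * 56.7870 = 1658.2290 kJ
Q_total = 3798.9890 kJ

3798.9890 kJ


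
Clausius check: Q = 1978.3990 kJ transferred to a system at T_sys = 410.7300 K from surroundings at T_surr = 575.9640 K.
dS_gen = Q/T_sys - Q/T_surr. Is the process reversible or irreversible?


dS_sys = 1978.3990/410.7300 = 4.8168 kJ/K
dS_surr = -1978.3990/575.9640 = -3.4349 kJ/K
dS_gen = 4.8168 - 3.4349 = 1.3819 kJ/K (irreversible)

dS_gen = 1.3819 kJ/K, irreversible


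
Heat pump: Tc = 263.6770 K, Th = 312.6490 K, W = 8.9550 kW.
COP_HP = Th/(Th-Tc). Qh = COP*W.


COP = 312.6490 / 48.9720 = 6.3842
Qh = 6.3842 * 8.9550 = 57.1709 kW

COP = 6.3842, Qh = 57.1709 kW


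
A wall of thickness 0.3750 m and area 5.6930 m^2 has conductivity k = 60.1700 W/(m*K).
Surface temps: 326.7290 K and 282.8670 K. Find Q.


dT = 43.8620 K
Q = 60.1700 * 5.6930 * 43.8620 / 0.3750 = 40066.2188 W

40066.2188 W


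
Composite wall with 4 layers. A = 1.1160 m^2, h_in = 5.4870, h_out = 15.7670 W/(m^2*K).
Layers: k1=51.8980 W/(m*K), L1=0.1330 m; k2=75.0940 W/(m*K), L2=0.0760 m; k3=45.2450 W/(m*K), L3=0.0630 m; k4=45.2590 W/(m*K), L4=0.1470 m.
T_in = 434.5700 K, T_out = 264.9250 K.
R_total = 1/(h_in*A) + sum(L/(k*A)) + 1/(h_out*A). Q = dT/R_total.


R_conv_in = 1/(5.4870*1.1160) = 0.1633
R_1 = 0.1330/(51.8980*1.1160) = 0.0023
R_2 = 0.0760/(75.0940*1.1160) = 0.0009
R_3 = 0.0630/(45.2450*1.1160) = 0.0012
R_4 = 0.1470/(45.2590*1.1160) = 0.0029
R_conv_out = 1/(15.7670*1.1160) = 0.0568
R_total = 0.2275 K/W
Q = 169.6450 / 0.2275 = 745.6990 W

R_total = 0.2275 K/W, Q = 745.6990 W


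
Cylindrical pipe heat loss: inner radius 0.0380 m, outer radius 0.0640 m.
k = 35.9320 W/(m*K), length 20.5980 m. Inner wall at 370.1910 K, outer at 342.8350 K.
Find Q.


dT = 27.3560 K
ln(ro/ri) = 0.5213
Q = 2*pi*35.9320*20.5980*27.3560 / 0.5213 = 244035.9148 W

244035.9148 W


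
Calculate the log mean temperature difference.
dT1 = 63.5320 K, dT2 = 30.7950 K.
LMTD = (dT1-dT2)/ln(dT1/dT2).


dT1/dT2 = 2.0631
ln(dT1/dT2) = 0.7242
LMTD = 32.7370 / 0.7242 = 45.2049 K

45.2049 K


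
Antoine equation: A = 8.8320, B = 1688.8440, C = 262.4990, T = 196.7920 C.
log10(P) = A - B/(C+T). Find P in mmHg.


C+T = 459.2910
B/(C+T) = 3.6771
log10(P) = 8.8320 - 3.6771 = 5.1549
P = 10^5.1549 = 142867.1956 mmHg

142867.1956 mmHg


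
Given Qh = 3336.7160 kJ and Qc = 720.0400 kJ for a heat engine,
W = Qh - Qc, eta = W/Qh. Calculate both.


W = 3336.7160 - 720.0400 = 2616.6760 kJ
eta = 2616.6760 / 3336.7160 = 0.7842 = 78.4207%

W = 2616.6760 kJ, eta = 78.4207%


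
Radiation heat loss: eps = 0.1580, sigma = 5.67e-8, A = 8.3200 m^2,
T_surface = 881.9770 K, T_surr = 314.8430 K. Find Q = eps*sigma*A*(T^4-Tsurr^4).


T^4 = 6.0510e+11
Tsurr^4 = 9.8260e+09
Q = 0.1580 * 5.67e-8 * 8.3200 * 5.9528e+11 = 44369.2731 W

44369.2731 W


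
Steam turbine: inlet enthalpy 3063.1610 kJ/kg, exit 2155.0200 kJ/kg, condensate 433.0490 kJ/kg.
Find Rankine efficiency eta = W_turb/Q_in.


W = 908.1410 kJ/kg
Q_in = 2630.1120 kJ/kg
eta = 0.3453 = 34.5286%

eta = 34.5286%


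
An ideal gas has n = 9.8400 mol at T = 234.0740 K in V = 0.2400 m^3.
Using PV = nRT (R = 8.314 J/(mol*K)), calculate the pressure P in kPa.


P = nRT/V = 9.8400 * 8.314 * 234.0740 / 0.2400
= 19149.5378 / 0.2400 = 79789.7407 Pa = 79.7897 kPa

79.7897 kPa


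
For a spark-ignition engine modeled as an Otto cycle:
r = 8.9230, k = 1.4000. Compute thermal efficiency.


r^(k-1) = 2.4000
eta = 1 - 1/2.4000 = 0.5833 = 58.3327%

58.3327%


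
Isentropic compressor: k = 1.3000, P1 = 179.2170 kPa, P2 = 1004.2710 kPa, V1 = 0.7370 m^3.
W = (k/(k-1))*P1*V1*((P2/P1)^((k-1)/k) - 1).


(k-1)/k = 0.2308
(P2/P1)^exp = 1.4884
W = 4.3333 * 179.2170 * 0.7370 * (1.4884 - 1) = 279.5493 kJ

279.5493 kJ


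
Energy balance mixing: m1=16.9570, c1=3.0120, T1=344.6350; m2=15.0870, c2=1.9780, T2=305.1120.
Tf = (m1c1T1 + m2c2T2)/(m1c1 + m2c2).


num = 26707.2333
den = 80.9166
Tf = 330.0589 K

330.0589 K


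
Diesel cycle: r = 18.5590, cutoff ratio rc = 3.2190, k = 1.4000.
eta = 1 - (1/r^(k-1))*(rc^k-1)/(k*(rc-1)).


r^(k-1) = 3.2168
rc^k = 5.1382
eta = 0.5859 = 58.5903%

58.5903%


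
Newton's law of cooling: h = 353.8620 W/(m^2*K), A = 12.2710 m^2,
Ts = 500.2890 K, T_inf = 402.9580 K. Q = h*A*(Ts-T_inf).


dT = 97.3310 K
Q = 353.8620 * 12.2710 * 97.3310 = 422634.6200 W

422634.6200 W


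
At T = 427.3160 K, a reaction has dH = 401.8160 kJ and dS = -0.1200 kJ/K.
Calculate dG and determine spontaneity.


T*dS = 427.3160 * -0.1200 = -51.2779 kJ
dG = 401.8160 + 51.2779 = 453.0939 kJ (non-spontaneous)

dG = 453.0939 kJ, non-spontaneous


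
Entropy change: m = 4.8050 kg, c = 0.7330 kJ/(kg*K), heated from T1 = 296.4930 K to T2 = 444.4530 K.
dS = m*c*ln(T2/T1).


T2/T1 = 1.4990
ln(T2/T1) = 0.4048
dS = 4.8050 * 0.7330 * 0.4048 = 1.4258 kJ/K

1.4258 kJ/K


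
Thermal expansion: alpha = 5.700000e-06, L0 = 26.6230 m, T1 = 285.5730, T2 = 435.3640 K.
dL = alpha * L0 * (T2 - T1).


dT = 149.7910 K
dL = 5.700000e-06 * 26.6230 * 149.7910 = 0.022731 m
L_final = 26.645731 m

dL = 0.022731 m


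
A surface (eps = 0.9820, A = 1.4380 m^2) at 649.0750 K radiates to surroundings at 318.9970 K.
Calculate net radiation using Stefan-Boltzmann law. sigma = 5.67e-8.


T^4 = 1.7749e+11
Tsurr^4 = 1.0355e+10
Q = 0.9820 * 5.67e-8 * 1.4380 * 1.6714e+11 = 13382.1858 W

13382.1858 W


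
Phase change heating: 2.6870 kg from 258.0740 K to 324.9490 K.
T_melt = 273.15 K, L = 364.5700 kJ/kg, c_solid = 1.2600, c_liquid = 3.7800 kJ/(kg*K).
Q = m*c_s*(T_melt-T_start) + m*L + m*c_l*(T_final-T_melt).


Q1 (sensible, solid) = 2.6870 * 1.2600 * 15.0760 = 51.0416 kJ
Q2 (latent) = 2.6870 * 364.5700 = 979.5996 kJ
Q3 (sensible, liquid) = 2.6870 * 3.7800 * 51.7990 = 526.1152 kJ
Q_total = 1556.7564 kJ

1556.7564 kJ


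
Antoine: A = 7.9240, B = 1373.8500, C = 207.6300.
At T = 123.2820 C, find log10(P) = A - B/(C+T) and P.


C+T = 330.9120
B/(C+T) = 4.1517
log10(P) = 7.9240 - 4.1517 = 3.7723
P = 10^3.7723 = 5919.5950 mmHg

5919.5950 mmHg


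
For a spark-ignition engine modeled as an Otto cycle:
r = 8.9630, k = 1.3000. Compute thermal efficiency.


r^(k-1) = 1.9308
eta = 1 - 1/1.9308 = 0.4821 = 48.2078%

48.2078%


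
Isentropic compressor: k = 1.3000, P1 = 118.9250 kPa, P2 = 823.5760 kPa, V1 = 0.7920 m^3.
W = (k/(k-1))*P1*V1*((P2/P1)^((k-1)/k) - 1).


(k-1)/k = 0.2308
(P2/P1)^exp = 1.5630
W = 4.3333 * 118.9250 * 0.7920 * (1.5630 - 1) = 229.7690 kJ

229.7690 kJ


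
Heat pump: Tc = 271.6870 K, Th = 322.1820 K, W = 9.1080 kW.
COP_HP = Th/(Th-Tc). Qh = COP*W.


COP = 322.1820 / 50.4950 = 6.3805
Qh = 6.3805 * 9.1080 = 58.1134 kW

COP = 6.3805, Qh = 58.1134 kW


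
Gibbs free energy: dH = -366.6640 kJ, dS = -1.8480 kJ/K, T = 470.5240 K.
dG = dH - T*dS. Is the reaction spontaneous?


T*dS = 470.5240 * -1.8480 = -869.5284 kJ
dG = -366.6640 + 869.5284 = 502.8644 kJ (non-spontaneous)

dG = 502.8644 kJ, non-spontaneous


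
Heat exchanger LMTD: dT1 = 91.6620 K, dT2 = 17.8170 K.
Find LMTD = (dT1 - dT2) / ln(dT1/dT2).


dT1/dT2 = 5.1446
ln(dT1/dT2) = 1.6380
LMTD = 73.8450 / 1.6380 = 45.0837 K

45.0837 K


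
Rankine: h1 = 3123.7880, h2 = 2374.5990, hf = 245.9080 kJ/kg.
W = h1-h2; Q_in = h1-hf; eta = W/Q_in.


W = 749.1890 kJ/kg
Q_in = 2877.8800 kJ/kg
eta = 0.2603 = 26.0327%

eta = 26.0327%


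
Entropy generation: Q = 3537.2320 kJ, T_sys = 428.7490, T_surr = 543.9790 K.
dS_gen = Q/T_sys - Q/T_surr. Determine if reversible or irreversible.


dS_sys = 3537.2320/428.7490 = 8.2501 kJ/K
dS_surr = -3537.2320/543.9790 = -6.5025 kJ/K
dS_gen = 8.2501 - 6.5025 = 1.7476 kJ/K (irreversible)

dS_gen = 1.7476 kJ/K, irreversible


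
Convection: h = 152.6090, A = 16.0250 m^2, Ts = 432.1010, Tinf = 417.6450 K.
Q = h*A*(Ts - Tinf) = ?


dT = 14.4560 K
Q = 152.6090 * 16.0250 * 14.4560 = 35353.0042 W

35353.0042 W


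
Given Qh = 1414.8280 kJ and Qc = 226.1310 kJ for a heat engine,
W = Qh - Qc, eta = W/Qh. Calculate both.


W = 1414.8280 - 226.1310 = 1188.6970 kJ
eta = 1188.6970 / 1414.8280 = 0.8402 = 84.0171%

W = 1188.6970 kJ, eta = 84.0171%


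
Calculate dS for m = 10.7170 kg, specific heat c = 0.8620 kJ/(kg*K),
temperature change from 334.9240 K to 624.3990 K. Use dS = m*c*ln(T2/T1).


T2/T1 = 1.8643
ln(T2/T1) = 0.6229
dS = 10.7170 * 0.8620 * 0.6229 = 5.7543 kJ/K

5.7543 kJ/K


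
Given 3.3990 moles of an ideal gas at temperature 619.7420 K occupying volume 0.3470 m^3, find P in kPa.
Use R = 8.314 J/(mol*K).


P = nRT/V = 3.3990 * 8.314 * 619.7420 / 0.3470
= 17513.4664 / 0.3470 = 50471.0848 Pa = 50.4711 kPa

50.4711 kPa


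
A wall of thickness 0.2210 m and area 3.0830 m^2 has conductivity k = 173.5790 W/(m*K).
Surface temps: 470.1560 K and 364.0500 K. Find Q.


dT = 106.1060 K
Q = 173.5790 * 3.0830 * 106.1060 / 0.2210 = 256932.1055 W

256932.1055 W


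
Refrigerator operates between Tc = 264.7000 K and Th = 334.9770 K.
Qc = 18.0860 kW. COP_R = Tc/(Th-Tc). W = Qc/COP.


COP = 264.7000 / 70.2770 = 3.7665
W = 18.0860 / 3.7665 = 4.8018 kW

COP = 3.7665, W = 4.8018 kW


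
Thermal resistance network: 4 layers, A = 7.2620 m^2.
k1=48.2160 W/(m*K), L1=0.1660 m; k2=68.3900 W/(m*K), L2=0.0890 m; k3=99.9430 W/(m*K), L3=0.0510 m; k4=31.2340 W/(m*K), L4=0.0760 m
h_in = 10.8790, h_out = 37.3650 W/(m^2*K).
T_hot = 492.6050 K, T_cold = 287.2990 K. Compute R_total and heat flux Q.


R_conv_in = 1/(10.8790*7.2620) = 0.0127
R_1 = 0.1660/(48.2160*7.2620) = 0.0005
R_2 = 0.0890/(68.3900*7.2620) = 0.0002
R_3 = 0.0510/(99.9430*7.2620) = 7.0269e-05
R_4 = 0.0760/(31.2340*7.2620) = 0.0003
R_conv_out = 1/(37.3650*7.2620) = 0.0037
R_total = 0.0174 K/W
Q = 205.3060 / 0.0174 = 11798.0597 W

R_total = 0.0174 K/W, Q = 11798.0597 W


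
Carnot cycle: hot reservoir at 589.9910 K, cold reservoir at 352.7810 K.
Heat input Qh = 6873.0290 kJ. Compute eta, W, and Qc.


eta = 1 - 352.7810/589.9910 = 0.4021
W = 0.4021 * 6873.0290 = 2763.3493 kJ
Qc = 6873.0290 - 2763.3493 = 4109.6797 kJ

eta = 40.2057%, W = 2763.3493 kJ, Qc = 4109.6797 kJ


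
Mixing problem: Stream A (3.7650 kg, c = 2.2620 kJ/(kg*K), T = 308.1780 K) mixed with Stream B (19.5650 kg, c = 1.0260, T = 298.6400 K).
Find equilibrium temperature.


num = 8619.3831
den = 28.5901
Tf = 301.4812 K

301.4812 K


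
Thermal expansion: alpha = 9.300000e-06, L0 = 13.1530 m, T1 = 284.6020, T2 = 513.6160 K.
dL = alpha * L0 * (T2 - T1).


dT = 229.0140 K
dL = 9.300000e-06 * 13.1530 * 229.0140 = 0.028014 m
L_final = 13.181014 m

dL = 0.028014 m


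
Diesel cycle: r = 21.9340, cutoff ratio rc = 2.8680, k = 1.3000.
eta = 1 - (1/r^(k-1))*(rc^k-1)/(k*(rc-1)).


r^(k-1) = 2.5254
rc^k = 3.9342
eta = 0.5216 = 52.1558%

52.1558%


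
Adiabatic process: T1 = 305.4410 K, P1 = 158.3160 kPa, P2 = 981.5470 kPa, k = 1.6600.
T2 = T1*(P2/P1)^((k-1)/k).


(k-1)/k = 0.3976
(P2/P1)^exp = 2.0656
T2 = 305.4410 * 2.0656 = 630.9174 K

630.9174 K


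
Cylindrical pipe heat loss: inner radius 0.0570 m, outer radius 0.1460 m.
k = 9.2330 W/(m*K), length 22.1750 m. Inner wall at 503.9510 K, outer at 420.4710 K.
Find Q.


dT = 83.4800 K
ln(ro/ri) = 0.9406
Q = 2*pi*9.2330*22.1750*83.4800 / 0.9406 = 114178.5210 W

114178.5210 W


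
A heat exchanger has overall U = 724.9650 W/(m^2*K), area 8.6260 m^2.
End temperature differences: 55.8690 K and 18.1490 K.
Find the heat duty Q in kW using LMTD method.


LMTD = 33.5470 K
Q = 724.9650 * 8.6260 * 33.5470 = 209787.4870 W = 209.7875 kW

209.7875 kW


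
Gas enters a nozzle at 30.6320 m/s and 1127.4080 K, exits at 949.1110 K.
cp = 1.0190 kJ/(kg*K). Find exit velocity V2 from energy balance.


dT = 178.2970 K
2*cp*1000*dT = 363369.2860
V1^2 = 938.3194
V2 = sqrt(364307.6054) = 603.5790 m/s

603.5790 m/s


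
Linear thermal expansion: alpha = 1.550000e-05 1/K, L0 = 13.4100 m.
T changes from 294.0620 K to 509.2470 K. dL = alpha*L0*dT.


dT = 215.1850 K
dL = 1.550000e-05 * 13.4100 * 215.1850 = 0.044727 m
L_final = 13.454727 m

dL = 0.044727 m


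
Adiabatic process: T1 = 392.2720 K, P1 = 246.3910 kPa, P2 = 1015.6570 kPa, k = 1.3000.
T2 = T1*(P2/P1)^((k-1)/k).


(k-1)/k = 0.2308
(P2/P1)^exp = 1.3866
T2 = 392.2720 * 1.3866 = 543.9245 K

543.9245 K


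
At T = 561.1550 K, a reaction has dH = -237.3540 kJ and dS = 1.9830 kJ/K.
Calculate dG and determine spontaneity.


T*dS = 561.1550 * 1.9830 = 1112.7704 kJ
dG = -237.3540 - 1112.7704 = -1350.1244 kJ (spontaneous)

dG = -1350.1244 kJ, spontaneous


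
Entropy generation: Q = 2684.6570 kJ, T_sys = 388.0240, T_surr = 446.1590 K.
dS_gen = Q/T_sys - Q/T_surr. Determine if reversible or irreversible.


dS_sys = 2684.6570/388.0240 = 6.9188 kJ/K
dS_surr = -2684.6570/446.1590 = -6.0173 kJ/K
dS_gen = 6.9188 - 6.0173 = 0.9015 kJ/K (irreversible)

dS_gen = 0.9015 kJ/K, irreversible
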